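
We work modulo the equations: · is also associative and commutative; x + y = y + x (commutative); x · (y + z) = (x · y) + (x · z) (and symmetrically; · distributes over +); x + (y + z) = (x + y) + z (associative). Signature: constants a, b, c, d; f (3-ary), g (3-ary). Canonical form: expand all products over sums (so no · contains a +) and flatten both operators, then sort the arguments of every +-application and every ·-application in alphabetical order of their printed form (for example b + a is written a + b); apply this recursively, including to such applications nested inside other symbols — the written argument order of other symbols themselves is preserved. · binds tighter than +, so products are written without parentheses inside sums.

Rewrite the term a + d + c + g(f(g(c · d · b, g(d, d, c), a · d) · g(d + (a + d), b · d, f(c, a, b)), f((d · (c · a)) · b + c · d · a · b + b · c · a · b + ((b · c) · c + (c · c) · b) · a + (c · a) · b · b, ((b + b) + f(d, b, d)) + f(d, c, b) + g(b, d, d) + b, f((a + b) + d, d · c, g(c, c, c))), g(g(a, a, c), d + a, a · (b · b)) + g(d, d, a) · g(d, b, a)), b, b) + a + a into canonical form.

Expand:  a + d + c + g(f(g(a + d + d, b · d, f(c, a, b)) · g(b · c · d, g(d, d, c), a · d), f(a · b · b · c + a · b · b · c + a · b · c · c + a · b · c · c + a · b · c · d + a · b · c · d, b + b + b + f(d, b, d) + f(d, c, b) + g(b, d, d), f(a + b + d, c · d, g(c, c, c))), g(d, b, a) · g(d, d, a) + g(g(a, a, c), a + d, a · b · b)), b, b) + a + a
Order the arguments:  a + a + a + c + d + g(f(g(a + d + d, b · d, f(c, a, b)) · g(b · c · d, g(d, d, c), a · d), f(a · b · b · c + a · b · b · c + a · b · c · c + a · b · c · c + a · b · c · d + a · b · c · d, b + b + b + f(d, b, d) + f(d, c, b) + g(b, d, d), f(a + b + d, c · d, g(c, c, c))), g(d, b, a) · g(d, d, a) + g(g(a, a, c), a + d, a · b · b)), b, b)

Answer: a + a + a + c + d + g(f(g(a + d + d, b · d, f(c, a, b)) · g(b · c · d, g(d, d, c), a · d), f(a · b · b · c + a · b · b · c + a · b · c · c + a · b · c · c + a · b · c · d + a · b · c · d, b + b + b + f(d, b, d) + f(d, c, b) + g(b, d, d), f(a + b + d, c · d, g(c, c, c))), g(d, b, a) · g(d, d, a) + g(g(a, a, c), a + d, a · b · b)), b, b)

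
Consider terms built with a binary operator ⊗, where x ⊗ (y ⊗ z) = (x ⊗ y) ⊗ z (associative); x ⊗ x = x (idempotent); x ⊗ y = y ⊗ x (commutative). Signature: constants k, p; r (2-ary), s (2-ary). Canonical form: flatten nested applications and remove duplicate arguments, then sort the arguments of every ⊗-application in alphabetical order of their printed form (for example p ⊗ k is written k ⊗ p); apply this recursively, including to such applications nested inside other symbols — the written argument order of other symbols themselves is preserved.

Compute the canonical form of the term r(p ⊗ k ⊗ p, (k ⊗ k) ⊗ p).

Answer: r(k ⊗ p, k ⊗ p)

Derivation:
Descend into:  (k ⊗ k) ⊗ p
Un-nest:  k ⊗ k ⊗ p
Deduplicate:  drop duplicate k
Sort arguments:  k ⊗ p
Reassemble:  r(k ⊗ p, k ⊗ p)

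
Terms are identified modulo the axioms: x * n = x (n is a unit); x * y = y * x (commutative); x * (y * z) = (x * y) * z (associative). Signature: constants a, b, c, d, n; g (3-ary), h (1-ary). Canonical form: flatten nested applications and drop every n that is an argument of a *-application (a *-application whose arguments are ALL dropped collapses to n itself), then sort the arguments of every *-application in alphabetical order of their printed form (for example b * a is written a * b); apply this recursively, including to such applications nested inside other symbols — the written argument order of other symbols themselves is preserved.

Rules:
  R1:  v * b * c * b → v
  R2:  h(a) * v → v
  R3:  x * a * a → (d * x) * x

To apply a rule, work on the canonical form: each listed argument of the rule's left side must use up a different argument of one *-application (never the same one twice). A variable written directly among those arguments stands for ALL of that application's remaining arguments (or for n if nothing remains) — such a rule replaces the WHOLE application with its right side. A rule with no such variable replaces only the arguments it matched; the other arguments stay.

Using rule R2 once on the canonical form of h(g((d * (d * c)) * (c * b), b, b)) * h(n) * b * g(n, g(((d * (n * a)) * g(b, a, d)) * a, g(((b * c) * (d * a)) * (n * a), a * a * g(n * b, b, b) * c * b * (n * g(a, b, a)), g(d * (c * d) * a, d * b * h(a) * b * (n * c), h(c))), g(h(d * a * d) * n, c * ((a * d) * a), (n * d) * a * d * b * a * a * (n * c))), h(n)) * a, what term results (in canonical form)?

Canonical form:  a * b * g(n, g(a * a * d * g(b, a, d), g(a * a * b * c * d, a * a * b * c * g(a, b, a) * g(b, b, b), g(a * c * d * d, b * b * c * d * h(a), h(c))), g(h(a * d * d), a * a * c * d, a * a * a * b * c * d * d)), h(n)) * h(g(b * c * c * d * d, b, b)) * h(n)
Apply R2:  consuming h(a);  v := b * b * c * d
The extension variable absorbs all remaining arguments, so the whole application is rewritten.
Giving:  a * b * g(n, g(a * a * d * g(b, a, d), g(a * a * b * c * d, a * a * b * c * g(a, b, a) * g(b, b, b), g(a * c * d * d, b * b * c * d, h(c))), g(h(a * d * d), a * a * c * d, a * a * a * b * c * d * d)), h(n)) * h(g(b * c * c * d * d, b, b)) * h(n)

Answer: a * b * g(n, g(a * a * d * g(b, a, d), g(a * a * b * c * d, a * a * b * c * g(a, b, a) * g(b, b, b), g(a * c * d * d, b * b * c * d, h(c))), g(h(a * d * d), a * a * c * d, a * a * a * b * c * d * d)), h(n)) * h(g(b * c * c * d * d, b, b)) * h(n)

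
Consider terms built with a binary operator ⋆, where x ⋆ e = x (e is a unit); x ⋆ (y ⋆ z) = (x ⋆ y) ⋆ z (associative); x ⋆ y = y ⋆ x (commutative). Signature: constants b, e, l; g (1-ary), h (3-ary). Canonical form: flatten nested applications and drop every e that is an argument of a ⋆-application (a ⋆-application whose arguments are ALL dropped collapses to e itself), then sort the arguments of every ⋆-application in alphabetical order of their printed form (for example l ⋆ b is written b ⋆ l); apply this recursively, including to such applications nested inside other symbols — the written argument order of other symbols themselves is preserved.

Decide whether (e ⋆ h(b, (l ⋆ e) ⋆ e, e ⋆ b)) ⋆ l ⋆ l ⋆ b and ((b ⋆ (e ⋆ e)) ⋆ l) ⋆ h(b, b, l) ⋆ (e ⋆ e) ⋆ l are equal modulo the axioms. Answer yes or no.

Left:  (e ⋆ h(b, (l ⋆ e) ⋆ e, e ⋆ b)) ⋆ l ⋆ l ⋆ b
  Merge nested applications:  e ⋆ h(b, (l ⋆ e) ⋆ e, e ⋆ b) ⋆ l ⋆ l ⋆ b
  Simplify inside:  h(b, (l ⋆ e) ⋆ e, e ⋆ b)  →  h(b, l, b)
  Units out:  drop e
  Order the arguments:  b ⋆ h(b, l, b) ⋆ l ⋆ l
Right:  ((b ⋆ (e ⋆ e)) ⋆ l) ⋆ h(b, b, l) ⋆ (e ⋆ e) ⋆ l
  Flatten:  b ⋆ e ⋆ e ⋆ l ⋆ h(b, b, l) ⋆ e ⋆ e ⋆ l
  Units out:  drop e (×4)
  Order the arguments:  b ⋆ h(b, b, l) ⋆ l ⋆ l

Answer: no — b ⋆ h(b, l, b) ⋆ l ⋆ l vs b ⋆ h(b, b, l) ⋆ l ⋆ l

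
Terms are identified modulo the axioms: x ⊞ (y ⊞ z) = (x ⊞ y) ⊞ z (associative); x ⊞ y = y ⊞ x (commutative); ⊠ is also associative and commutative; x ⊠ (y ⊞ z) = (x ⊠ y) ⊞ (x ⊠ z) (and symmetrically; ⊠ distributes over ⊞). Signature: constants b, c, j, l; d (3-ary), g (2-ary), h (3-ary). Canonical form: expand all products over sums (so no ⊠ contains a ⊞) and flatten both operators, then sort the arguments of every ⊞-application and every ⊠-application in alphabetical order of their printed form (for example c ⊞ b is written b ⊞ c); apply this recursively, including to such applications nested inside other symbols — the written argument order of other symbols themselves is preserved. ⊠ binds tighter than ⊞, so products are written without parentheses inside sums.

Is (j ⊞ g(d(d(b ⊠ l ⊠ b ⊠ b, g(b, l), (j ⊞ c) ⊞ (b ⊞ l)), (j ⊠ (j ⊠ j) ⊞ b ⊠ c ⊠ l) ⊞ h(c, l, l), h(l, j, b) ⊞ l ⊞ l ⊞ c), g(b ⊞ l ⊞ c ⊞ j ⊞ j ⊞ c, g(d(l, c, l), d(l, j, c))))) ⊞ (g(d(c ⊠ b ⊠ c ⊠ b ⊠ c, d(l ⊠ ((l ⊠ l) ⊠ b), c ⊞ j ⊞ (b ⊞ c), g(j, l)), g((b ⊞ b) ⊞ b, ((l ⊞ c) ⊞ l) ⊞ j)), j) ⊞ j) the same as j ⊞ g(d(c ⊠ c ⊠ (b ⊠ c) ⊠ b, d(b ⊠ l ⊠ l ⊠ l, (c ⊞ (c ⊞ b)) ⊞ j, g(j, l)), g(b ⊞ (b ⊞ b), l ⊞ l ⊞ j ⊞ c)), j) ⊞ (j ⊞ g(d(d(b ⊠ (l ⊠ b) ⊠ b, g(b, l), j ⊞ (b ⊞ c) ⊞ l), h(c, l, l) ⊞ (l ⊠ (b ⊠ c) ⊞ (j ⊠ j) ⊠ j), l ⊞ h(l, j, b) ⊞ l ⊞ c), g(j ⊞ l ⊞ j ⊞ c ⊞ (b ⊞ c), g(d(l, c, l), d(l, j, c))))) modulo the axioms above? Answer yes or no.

Answer: yes — both canonical forms are g(d(b ⊠ b ⊠ c ⊠ c ⊠ c, d(b ⊠ l ⊠ l ⊠ l, b ⊞ c ⊞ c ⊞ j, g(j, l)), g(b ⊞ b ⊞ b, c ⊞ j ⊞ l ⊞ l)), j) ⊞ g(d(d(b ⊠ b ⊠ b ⊠ l, g(b, l), b ⊞ c ⊞ j ⊞ l), b ⊠ c ⊠ l ⊞ h(c, l, l) ⊞ j ⊠ j ⊠ j, c ⊞ h(l, j, b) ⊞ l ⊞ l), g(b ⊞ c ⊞ c ⊞ j ⊞ j ⊞ l, g(d(l, c, l), d(l, j, c)))) ⊞ j ⊞ j

Derivation:
Left:  (j ⊞ g(d(d(b ⊠ l ⊠ b ⊠ b, g(b, l), (j ⊞ c) ⊞ (b ⊞ l)), (j ⊠ (j ⊠ j) ⊞ b ⊠ c ⊠ l) ⊞ h(c, l, l), h(l, j, b) ⊞ l ⊞ l ⊞ c), g(b ⊞ l ⊞ c ⊞ j ⊞ j ⊞ c, g(d(l, c, l), d(l, j, c))))) ⊞ (g(d(c ⊠ b ⊠ c ⊠ b ⊠ c, d(l ⊠ ((l ⊠ l) ⊠ b), c ⊞ j ⊞ (b ⊞ c), g(j, l)), g((b ⊞ b) ⊞ b, ((l ⊞ c) ⊞ l) ⊞ j)), j) ⊞ j)
  Flatten:  j ⊞ g(d(d(b ⊠ b ⊠ b ⊠ l, g(b, l), b ⊞ c ⊞ j ⊞ l), b ⊠ c ⊠ l ⊞ h(c, l, l) ⊞ j ⊠ j ⊠ j, c ⊞ h(l, j, b) ⊞ l ⊞ l), g(b ⊞ c ⊞ c ⊞ j ⊞ j ⊞ l, g(d(l, c, l), d(l, j, c)))) ⊞ g(d(b ⊠ b ⊠ c ⊠ c ⊠ c, d(b ⊠ l ⊠ l ⊠ l, b ⊞ c ⊞ c ⊞ j, g(j, l)), g(b ⊞ b ⊞ b, c ⊞ j ⊞ l ⊞ l)), j) ⊞ j
  Sort arguments:  g(d(b ⊠ b ⊠ c ⊠ c ⊠ c, d(b ⊠ l ⊠ l ⊠ l, b ⊞ c ⊞ c ⊞ j, g(j, l)), g(b ⊞ b ⊞ b, c ⊞ j ⊞ l ⊞ l)), j) ⊞ g(d(d(b ⊠ b ⊠ b ⊠ l, g(b, l), b ⊞ c ⊞ j ⊞ l), b ⊠ c ⊠ l ⊞ h(c, l, l) ⊞ j ⊠ j ⊠ j, c ⊞ h(l, j, b) ⊞ l ⊞ l), g(b ⊞ c ⊞ c ⊞ j ⊞ j ⊞ l, g(d(l, c, l), d(l, j, c)))) ⊞ j ⊞ j
Right:  j ⊞ g(d(c ⊠ c ⊠ (b ⊠ c) ⊠ b, d(b ⊠ l ⊠ l ⊠ l, (c ⊞ (c ⊞ b)) ⊞ j, g(j, l)), g(b ⊞ (b ⊞ b), l ⊞ l ⊞ j ⊞ c)), j) ⊞ (j ⊞ g(d(d(b ⊠ (l ⊠ b) ⊠ b, g(b, l), j ⊞ (b ⊞ c) ⊞ l), h(c, l, l) ⊞ (l ⊠ (b ⊠ c) ⊞ (j ⊠ j) ⊠ j), l ⊞ h(l, j, b) ⊞ l ⊞ c), g(j ⊞ l ⊞ j ⊞ c ⊞ (b ⊞ c), g(d(l, c, l), d(l, j, c)))))
  Flatten:  j ⊞ g(d(b ⊠ b ⊠ c ⊠ c ⊠ c, d(b ⊠ l ⊠ l ⊠ l, b ⊞ c ⊞ c ⊞ j, g(j, l)), g(b ⊞ b ⊞ b, c ⊞ j ⊞ l ⊞ l)), j) ⊞ j ⊞ g(d(d(b ⊠ b ⊠ b ⊠ l, g(b, l), b ⊞ c ⊞ j ⊞ l), b ⊠ c ⊠ l ⊞ h(c, l, l) ⊞ j ⊠ j ⊠ j, c ⊞ h(l, j, b) ⊞ l ⊞ l), g(b ⊞ c ⊞ c ⊞ j ⊞ j ⊞ l, g(d(l, c, l), d(l, j, c))))
  Sort:  g(d(b ⊠ b ⊠ c ⊠ c ⊠ c, d(b ⊠ l ⊠ l ⊠ l, b ⊞ c ⊞ c ⊞ j, g(j, l)), g(b ⊞ b ⊞ b, c ⊞ j ⊞ l ⊞ l)), j) ⊞ g(d(d(b ⊠ b ⊠ b ⊠ l, g(b, l), b ⊞ c ⊞ j ⊞ l), b ⊠ c ⊠ l ⊞ h(c, l, l) ⊞ j ⊠ j ⊠ j, c ⊞ h(l, j, b) ⊞ l ⊞ l), g(b ⊞ c ⊞ c ⊞ j ⊞ j ⊞ l, g(d(l, c, l), d(l, j, c)))) ⊞ j ⊞ j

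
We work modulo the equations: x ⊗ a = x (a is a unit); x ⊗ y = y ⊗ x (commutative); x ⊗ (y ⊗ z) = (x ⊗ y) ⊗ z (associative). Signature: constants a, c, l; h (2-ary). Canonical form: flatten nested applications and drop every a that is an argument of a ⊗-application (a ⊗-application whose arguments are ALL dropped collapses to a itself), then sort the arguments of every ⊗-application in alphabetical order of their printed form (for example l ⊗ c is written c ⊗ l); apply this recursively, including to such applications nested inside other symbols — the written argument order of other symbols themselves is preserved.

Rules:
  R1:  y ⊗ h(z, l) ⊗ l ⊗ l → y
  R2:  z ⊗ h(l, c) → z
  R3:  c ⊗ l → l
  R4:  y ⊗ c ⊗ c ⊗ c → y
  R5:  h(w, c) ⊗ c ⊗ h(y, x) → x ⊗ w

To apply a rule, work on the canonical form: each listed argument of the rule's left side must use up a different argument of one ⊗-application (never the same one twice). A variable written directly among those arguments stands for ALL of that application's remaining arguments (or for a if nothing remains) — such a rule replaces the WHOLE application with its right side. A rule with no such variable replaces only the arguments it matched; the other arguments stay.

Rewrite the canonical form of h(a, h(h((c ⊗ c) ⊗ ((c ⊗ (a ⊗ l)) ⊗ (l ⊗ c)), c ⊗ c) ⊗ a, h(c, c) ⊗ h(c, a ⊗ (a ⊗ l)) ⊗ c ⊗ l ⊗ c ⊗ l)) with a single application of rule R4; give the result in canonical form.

Answer: h(a, h(h(c ⊗ l ⊗ l, c ⊗ c), c ⊗ c ⊗ h(c, c) ⊗ h(c, l) ⊗ l ⊗ l))

Derivation:
Canonical form:  h(a, h(h(c ⊗ c ⊗ c ⊗ c ⊗ l ⊗ l, c ⊗ c), c ⊗ c ⊗ h(c, c) ⊗ h(c, l) ⊗ l ⊗ l))
Match R4:  consume c, c, c;  y := c ⊗ l ⊗ l
The extension variable absorbs all remaining arguments, so the whole application is rewritten.
Giving:  h(a, h(h(c ⊗ l ⊗ l, c ⊗ c), c ⊗ c ⊗ h(c, c) ⊗ h(c, l) ⊗ l ⊗ l))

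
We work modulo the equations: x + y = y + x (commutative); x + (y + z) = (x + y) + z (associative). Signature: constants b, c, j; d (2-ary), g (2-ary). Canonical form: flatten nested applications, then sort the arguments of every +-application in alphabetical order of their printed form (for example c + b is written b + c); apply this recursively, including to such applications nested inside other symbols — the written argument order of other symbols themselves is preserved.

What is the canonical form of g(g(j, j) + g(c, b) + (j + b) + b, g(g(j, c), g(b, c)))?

Answer: g(b + b + g(c, b) + g(j, j) + j, g(g(j, c), g(b, c)))

Derivation:
Descend into:  g(j, j) + g(c, b) + (j + b) + b
Un-nest:  g(j, j) + g(c, b) + j + b + b
Order the arguments:  b + b + g(c, b) + g(j, j) + j
Reassemble:  g(b + b + g(c, b) + g(j, j) + j, g(g(j, c), g(b, c)))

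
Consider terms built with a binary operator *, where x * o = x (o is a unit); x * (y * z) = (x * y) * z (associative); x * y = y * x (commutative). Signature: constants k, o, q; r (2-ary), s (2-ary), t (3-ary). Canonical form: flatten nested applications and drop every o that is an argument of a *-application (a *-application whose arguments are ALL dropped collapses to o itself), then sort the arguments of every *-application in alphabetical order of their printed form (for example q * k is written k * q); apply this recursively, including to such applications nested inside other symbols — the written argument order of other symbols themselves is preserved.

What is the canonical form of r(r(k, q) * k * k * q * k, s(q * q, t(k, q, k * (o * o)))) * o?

Answer: r(k * k * k * q * r(k, q), s(q * q, t(k, q, k)))

Derivation:
Simplify inside:  r(r(k, q) * k * k * q * k, s(q * q, t(k, q, k * (o * o))))  →  r(k * k * k * q * r(k, q), s(q * q, t(k, q, k)))
Drop the unit:  drop o
Sort arguments:  r(k * k * k * q * r(k, q), s(q * q, t(k, q, k)))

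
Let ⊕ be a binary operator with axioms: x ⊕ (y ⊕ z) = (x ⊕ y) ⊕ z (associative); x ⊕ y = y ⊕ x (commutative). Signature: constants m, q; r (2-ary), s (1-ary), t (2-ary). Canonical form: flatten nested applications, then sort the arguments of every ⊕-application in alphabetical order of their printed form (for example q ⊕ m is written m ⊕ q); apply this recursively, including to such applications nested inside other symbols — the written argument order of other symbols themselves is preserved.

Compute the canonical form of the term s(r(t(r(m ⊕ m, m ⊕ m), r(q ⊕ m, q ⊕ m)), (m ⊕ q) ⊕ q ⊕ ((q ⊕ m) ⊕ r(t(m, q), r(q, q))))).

Answer: s(r(t(r(m ⊕ m, m ⊕ m), r(m ⊕ q, m ⊕ q)), m ⊕ m ⊕ q ⊕ q ⊕ q ⊕ r(t(m, q), r(q, q))))

Derivation:
Focus inside:  (m ⊕ q) ⊕ q ⊕ ((q ⊕ m) ⊕ r(t(m, q), r(q, q)))
Merge nested applications:  m ⊕ q ⊕ q ⊕ q ⊕ m ⊕ r(t(m, q), r(q, q))
Sort:  m ⊕ m ⊕ q ⊕ q ⊕ q ⊕ r(t(m, q), r(q, q))
Rebuild:  s(r(t(r(m ⊕ m, m ⊕ m), r(m ⊕ q, m ⊕ q)), m ⊕ m ⊕ q ⊕ q ⊕ q ⊕ r(t(m, q), r(q, q))))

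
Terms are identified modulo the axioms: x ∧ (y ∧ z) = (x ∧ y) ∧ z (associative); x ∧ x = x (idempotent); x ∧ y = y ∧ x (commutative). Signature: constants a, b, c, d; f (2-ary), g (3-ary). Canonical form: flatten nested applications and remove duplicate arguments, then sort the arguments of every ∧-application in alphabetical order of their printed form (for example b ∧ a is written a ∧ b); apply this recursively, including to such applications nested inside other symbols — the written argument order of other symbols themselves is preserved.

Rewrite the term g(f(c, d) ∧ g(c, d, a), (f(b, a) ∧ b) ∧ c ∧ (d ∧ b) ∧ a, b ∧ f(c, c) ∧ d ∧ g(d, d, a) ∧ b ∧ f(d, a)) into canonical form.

Answer: g(f(c, d) ∧ g(c, d, a), a ∧ b ∧ c ∧ d ∧ f(b, a), b ∧ d ∧ f(c, c) ∧ f(d, a) ∧ g(d, d, a))

Derivation:
Focus inside:  b ∧ f(c, c) ∧ d ∧ g(d, d, a) ∧ b ∧ f(d, a)
Deduplicate:  drop duplicate b
Sort:  b ∧ d ∧ f(c, c) ∧ f(d, a) ∧ g(d, d, a)
Put back:  g(f(c, d) ∧ g(c, d, a), a ∧ b ∧ c ∧ d ∧ f(b, a), b ∧ d ∧ f(c, c) ∧ f(d, a) ∧ g(d, d, a))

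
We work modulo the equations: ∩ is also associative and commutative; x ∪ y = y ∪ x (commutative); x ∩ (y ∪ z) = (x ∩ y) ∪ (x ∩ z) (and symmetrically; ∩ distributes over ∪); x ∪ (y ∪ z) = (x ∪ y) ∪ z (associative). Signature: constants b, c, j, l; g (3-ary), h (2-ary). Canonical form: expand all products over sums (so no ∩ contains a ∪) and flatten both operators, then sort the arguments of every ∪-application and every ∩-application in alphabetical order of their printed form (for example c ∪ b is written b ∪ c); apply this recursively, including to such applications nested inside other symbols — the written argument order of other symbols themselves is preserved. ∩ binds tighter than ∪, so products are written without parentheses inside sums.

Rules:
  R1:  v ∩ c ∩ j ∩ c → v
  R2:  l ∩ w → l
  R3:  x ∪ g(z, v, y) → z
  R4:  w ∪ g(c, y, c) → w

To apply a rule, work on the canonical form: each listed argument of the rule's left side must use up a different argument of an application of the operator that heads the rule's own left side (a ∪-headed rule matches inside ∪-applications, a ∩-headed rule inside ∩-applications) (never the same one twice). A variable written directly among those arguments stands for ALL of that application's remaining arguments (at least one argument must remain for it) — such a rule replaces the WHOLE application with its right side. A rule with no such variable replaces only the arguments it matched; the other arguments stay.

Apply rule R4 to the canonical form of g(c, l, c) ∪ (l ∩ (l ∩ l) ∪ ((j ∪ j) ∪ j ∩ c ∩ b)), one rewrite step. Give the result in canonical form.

Canonical form:  b ∩ c ∩ j ∪ g(c, l, c) ∪ j ∪ j ∪ l ∩ l ∩ l
Match R4:  consume g(c, l, c);  w := b ∩ c ∩ j ∪ j ∪ j ∪ l ∩ l ∩ l, y := l
Every leftover argument binds to the variable; the entire application is replaced.
New term:  b ∩ c ∩ j ∪ j ∪ j ∪ l ∩ l ∩ l

Answer: b ∩ c ∩ j ∪ j ∪ j ∪ l ∩ l ∩ l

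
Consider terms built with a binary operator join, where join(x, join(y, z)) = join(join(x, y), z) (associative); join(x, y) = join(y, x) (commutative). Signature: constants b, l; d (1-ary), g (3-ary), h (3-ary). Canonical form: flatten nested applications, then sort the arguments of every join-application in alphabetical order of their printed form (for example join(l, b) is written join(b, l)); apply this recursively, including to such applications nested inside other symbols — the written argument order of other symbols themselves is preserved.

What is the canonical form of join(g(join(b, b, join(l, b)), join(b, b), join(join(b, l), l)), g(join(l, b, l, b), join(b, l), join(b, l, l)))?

Answer: join(g(join(b, b, b, l), join(b, b), join(b, l, l)), g(join(b, b, l, l), join(b, l), join(b, l, l)))

Derivation:
Canonicalize subterm:  g(join(b, b, join(l, b)), join(b, b), join(join(b, l), l))  →  g(join(b, b, b, l), join(b, b), join(b, l, l))
Inside:  g(join(l, b, l, b), join(b, l), join(b, l, l))  →  g(join(b, b, l, l), join(b, l), join(b, l, l))
Sort:  join(g(join(b, b, b, l), join(b, b), join(b, l, l)), g(join(b, b, l, l), join(b, l), join(b, l, l)))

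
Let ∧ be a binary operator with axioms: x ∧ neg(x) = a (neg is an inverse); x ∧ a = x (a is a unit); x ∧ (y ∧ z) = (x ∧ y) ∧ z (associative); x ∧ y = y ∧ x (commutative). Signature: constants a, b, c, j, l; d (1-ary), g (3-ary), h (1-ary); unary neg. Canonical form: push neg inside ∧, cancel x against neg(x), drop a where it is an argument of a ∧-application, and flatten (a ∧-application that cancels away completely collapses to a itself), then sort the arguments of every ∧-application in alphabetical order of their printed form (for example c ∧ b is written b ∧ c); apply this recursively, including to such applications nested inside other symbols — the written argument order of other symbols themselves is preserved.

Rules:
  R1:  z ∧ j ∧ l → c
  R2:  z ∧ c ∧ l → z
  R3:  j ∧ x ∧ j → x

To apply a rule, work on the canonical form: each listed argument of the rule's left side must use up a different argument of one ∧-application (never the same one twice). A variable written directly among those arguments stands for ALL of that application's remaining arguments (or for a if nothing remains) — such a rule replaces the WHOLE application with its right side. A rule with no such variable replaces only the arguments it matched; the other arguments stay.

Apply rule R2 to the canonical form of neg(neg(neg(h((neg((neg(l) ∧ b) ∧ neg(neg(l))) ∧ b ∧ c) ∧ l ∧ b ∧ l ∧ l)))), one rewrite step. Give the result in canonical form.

Answer: neg(h(b ∧ l ∧ l))

Derivation:
Canonical form:  neg(h(b ∧ c ∧ l ∧ l ∧ l))
Apply R2:  consuming c, l;  z := b ∧ l ∧ l
The extension variable absorbs all remaining arguments, so the whole application is rewritten.
Giving:  neg(h(b ∧ l ∧ l))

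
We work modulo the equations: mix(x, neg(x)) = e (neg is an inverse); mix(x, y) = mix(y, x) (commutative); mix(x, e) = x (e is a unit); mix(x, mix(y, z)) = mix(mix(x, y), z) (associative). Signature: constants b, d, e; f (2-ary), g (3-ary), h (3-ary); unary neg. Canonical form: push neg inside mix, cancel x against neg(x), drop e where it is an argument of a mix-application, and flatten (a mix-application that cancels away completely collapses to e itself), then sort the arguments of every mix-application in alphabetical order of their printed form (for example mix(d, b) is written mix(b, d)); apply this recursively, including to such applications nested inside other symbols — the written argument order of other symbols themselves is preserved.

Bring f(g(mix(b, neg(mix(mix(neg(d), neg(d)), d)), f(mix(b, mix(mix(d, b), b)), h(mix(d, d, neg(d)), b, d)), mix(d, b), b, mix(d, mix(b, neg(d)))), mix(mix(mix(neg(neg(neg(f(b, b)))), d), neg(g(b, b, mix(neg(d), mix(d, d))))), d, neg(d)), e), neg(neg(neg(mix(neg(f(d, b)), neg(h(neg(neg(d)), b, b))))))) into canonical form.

Descend into:  mix(b, neg(mix(mix(neg(d), neg(d)), d)), f(mix(b, mix(mix(d, b), b)), h(mix(d, d, neg(d)), b, d)), mix(d, b), b, mix(d, mix(b, neg(d))))
Push neg inside:  distribute neg over mix and collapse double neg
Combine occurrences:  mix(b, b, b, b, d, d, f(mix(b, b, b, d), h(d, b, d)))
Reassemble:  f(g(mix(b, b, b, b, d, d, f(mix(b, b, b, d), h(d, b, d))), mix(d, neg(f(b, b)), neg(g(b, b, d))), e), mix(f(d, b), h(d, b, b)))

Answer: f(g(mix(b, b, b, b, d, d, f(mix(b, b, b, d), h(d, b, d))), mix(d, neg(f(b, b)), neg(g(b, b, d))), e), mix(f(d, b), h(d, b, b)))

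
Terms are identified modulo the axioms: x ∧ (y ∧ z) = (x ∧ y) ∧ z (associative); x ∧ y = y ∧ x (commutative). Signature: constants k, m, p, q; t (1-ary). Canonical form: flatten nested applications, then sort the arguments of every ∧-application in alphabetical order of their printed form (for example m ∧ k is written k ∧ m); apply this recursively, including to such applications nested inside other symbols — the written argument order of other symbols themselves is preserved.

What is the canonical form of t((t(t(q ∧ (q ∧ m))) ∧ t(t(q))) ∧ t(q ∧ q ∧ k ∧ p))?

Answer: t(t(k ∧ p ∧ q ∧ q) ∧ t(t(m ∧ q ∧ q)) ∧ t(t(q)))

Derivation:
Focus inside:  (t(t(q ∧ (q ∧ m))) ∧ t(t(q))) ∧ t(q ∧ q ∧ k ∧ p)
Merge nested applications:  t(t(q ∧ (q ∧ m))) ∧ t(t(q)) ∧ t(q ∧ q ∧ k ∧ p)
Canonicalize subterm:  t(t(q ∧ (q ∧ m)))  →  t(t(m ∧ q ∧ q))
Simplify inside:  t(q ∧ q ∧ k ∧ p)  →  t(k ∧ p ∧ q ∧ q)
Sort arguments:  t(k ∧ p ∧ q ∧ q) ∧ t(t(m ∧ q ∧ q)) ∧ t(t(q))
Reassemble:  t(t(k ∧ p ∧ q ∧ q) ∧ t(t(m ∧ q ∧ q)) ∧ t(t(q)))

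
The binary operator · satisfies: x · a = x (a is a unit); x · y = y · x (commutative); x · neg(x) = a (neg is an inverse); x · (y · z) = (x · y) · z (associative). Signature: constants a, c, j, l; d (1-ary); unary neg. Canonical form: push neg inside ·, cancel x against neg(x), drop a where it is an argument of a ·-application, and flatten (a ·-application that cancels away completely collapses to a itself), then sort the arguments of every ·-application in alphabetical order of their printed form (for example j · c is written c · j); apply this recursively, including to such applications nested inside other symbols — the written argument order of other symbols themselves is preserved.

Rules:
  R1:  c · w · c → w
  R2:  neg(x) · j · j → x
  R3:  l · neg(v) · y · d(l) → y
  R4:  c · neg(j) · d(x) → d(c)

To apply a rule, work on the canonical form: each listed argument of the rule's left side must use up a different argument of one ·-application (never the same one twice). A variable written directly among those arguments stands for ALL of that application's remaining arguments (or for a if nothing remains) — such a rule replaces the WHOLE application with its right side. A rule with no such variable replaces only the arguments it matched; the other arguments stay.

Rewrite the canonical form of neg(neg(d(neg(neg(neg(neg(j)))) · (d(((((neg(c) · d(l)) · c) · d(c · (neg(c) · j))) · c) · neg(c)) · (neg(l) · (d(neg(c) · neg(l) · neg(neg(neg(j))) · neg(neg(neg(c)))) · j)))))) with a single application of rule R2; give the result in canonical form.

Answer: d(d(d(j) · d(l)) · d(neg(c) · neg(c) · neg(j) · neg(l)) · l)

Derivation:
Canonical form:  d(d(d(j) · d(l)) · d(neg(c) · neg(c) · neg(j) · neg(l)) · j · j · neg(l))
R2 matches:  uses j, j, neg(l);  x := l
Giving:  d(d(d(j) · d(l)) · d(neg(c) · neg(c) · neg(j) · neg(l)) · l)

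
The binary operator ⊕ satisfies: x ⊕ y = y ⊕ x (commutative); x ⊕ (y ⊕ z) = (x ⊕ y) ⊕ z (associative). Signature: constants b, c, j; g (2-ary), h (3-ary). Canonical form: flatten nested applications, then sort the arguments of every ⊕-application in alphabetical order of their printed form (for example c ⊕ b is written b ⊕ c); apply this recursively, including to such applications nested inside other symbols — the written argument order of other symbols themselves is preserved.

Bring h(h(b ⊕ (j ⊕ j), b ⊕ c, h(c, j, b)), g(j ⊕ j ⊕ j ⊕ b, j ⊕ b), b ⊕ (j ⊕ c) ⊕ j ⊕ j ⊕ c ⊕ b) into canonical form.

Answer: h(h(b ⊕ j ⊕ j, b ⊕ c, h(c, j, b)), g(b ⊕ j ⊕ j ⊕ j, b ⊕ j), b ⊕ b ⊕ c ⊕ c ⊕ j ⊕ j ⊕ j)

Derivation:
Focus inside:  b ⊕ (j ⊕ c) ⊕ j ⊕ j ⊕ c ⊕ b
Merge nested applications:  b ⊕ j ⊕ c ⊕ j ⊕ j ⊕ c ⊕ b
Sort arguments:  b ⊕ b ⊕ c ⊕ c ⊕ j ⊕ j ⊕ j
Rebuild:  h(h(b ⊕ j ⊕ j, b ⊕ c, h(c, j, b)), g(b ⊕ j ⊕ j ⊕ j, b ⊕ j), b ⊕ b ⊕ c ⊕ c ⊕ j ⊕ j ⊕ j)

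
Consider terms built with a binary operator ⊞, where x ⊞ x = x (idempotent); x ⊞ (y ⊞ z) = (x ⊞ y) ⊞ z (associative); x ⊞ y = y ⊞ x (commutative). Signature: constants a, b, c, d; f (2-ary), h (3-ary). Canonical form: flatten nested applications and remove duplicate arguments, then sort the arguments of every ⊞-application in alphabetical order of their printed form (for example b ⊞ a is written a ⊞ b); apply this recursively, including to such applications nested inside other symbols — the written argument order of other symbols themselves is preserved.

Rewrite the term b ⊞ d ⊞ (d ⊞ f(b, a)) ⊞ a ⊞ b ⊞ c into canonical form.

Answer: a ⊞ b ⊞ c ⊞ d ⊞ f(b, a)

Derivation:
Flatten:  b ⊞ d ⊞ d ⊞ f(b, a) ⊞ a ⊞ b ⊞ c
Deduplicate:  drop duplicate d, b
Sort:  a ⊞ b ⊞ c ⊞ d ⊞ f(b, a)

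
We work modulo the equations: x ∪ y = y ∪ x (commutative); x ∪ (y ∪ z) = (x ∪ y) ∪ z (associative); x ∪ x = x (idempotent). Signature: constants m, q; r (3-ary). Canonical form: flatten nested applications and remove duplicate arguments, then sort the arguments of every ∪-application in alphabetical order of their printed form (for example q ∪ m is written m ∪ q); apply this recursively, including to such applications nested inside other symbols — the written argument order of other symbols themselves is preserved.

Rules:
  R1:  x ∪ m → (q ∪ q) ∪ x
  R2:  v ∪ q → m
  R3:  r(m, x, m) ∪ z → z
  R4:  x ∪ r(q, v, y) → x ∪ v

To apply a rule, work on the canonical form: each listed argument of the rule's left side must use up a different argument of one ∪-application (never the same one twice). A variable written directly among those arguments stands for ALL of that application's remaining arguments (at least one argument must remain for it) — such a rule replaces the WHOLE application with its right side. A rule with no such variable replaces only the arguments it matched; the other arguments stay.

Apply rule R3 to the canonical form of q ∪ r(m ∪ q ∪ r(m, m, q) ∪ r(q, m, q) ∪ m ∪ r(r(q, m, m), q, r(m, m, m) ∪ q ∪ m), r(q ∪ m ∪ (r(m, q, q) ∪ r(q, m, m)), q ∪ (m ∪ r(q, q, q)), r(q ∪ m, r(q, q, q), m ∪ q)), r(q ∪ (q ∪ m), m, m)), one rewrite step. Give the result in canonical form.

Answer: q ∪ r(m ∪ q ∪ r(m, m, q) ∪ r(q, m, q) ∪ r(r(q, m, m), q, m ∪ q), r(m ∪ q ∪ r(m, q, q) ∪ r(q, m, m), m ∪ q ∪ r(q, q, q), r(m ∪ q, r(q, q, q), m ∪ q)), r(m ∪ q, m, m))

Derivation:
Canonical form:  q ∪ r(m ∪ q ∪ r(m, m, q) ∪ r(q, m, q) ∪ r(r(q, m, m), q, m ∪ q ∪ r(m, m, m)), r(m ∪ q ∪ r(m, q, q) ∪ r(q, m, m), m ∪ q ∪ r(q, q, q), r(m ∪ q, r(q, q, q), m ∪ q)), r(m ∪ q, m, m))
R3 matches:  uses r(m, m, m);  x := m, z := m ∪ q
Every leftover argument binds to the variable; the entire application is replaced.
New term:  q ∪ r(m ∪ q ∪ r(m, m, q) ∪ r(q, m, q) ∪ r(r(q, m, m), q, m ∪ q), r(m ∪ q ∪ r(m, q, q) ∪ r(q, m, m), m ∪ q ∪ r(q, q, q), r(m ∪ q, r(q, q, q), m ∪ q)), r(m ∪ q, m, m))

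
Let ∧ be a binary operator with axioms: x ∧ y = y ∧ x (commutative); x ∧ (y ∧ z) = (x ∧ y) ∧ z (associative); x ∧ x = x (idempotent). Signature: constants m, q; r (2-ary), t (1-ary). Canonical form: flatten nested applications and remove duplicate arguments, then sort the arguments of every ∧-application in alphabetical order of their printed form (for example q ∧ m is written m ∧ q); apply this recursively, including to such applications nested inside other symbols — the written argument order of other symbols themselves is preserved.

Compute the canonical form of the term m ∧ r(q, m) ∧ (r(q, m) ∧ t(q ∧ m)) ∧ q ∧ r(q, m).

Answer: m ∧ q ∧ r(q, m) ∧ t(m ∧ q)

Derivation:
Merge nested applications:  m ∧ r(q, m) ∧ r(q, m) ∧ t(q ∧ m) ∧ q ∧ r(q, m)
Canonicalize subterm:  t(q ∧ m)  →  t(m ∧ q)
Drop duplicates:  drop duplicate r(q, m), r(q, m)
Sort arguments:  m ∧ q ∧ r(q, m) ∧ t(m ∧ q)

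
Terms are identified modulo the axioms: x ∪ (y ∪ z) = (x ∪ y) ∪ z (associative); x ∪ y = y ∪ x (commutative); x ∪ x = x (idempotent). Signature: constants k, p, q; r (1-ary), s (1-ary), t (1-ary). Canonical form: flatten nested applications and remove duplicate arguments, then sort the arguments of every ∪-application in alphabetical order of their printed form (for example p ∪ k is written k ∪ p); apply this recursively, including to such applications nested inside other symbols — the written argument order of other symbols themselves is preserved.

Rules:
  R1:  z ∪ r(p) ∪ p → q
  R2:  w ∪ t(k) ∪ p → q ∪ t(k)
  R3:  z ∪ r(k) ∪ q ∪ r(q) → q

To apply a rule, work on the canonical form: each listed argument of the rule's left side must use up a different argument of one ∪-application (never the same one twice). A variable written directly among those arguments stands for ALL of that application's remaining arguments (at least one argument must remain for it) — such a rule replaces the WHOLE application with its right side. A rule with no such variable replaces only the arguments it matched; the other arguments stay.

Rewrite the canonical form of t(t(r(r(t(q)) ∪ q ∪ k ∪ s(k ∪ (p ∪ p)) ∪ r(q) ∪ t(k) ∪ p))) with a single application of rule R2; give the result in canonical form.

Answer: t(t(r(q ∪ t(k))))

Derivation:
Canonical form:  t(t(r(k ∪ p ∪ q ∪ r(q) ∪ r(t(q)) ∪ s(k ∪ p) ∪ t(k))))
R2 matches:  uses p, t(k);  w := k ∪ q ∪ r(q) ∪ r(t(q)) ∪ s(k ∪ p)
Every leftover argument binds to the variable; the entire application is replaced.
New term:  t(t(r(q ∪ t(k))))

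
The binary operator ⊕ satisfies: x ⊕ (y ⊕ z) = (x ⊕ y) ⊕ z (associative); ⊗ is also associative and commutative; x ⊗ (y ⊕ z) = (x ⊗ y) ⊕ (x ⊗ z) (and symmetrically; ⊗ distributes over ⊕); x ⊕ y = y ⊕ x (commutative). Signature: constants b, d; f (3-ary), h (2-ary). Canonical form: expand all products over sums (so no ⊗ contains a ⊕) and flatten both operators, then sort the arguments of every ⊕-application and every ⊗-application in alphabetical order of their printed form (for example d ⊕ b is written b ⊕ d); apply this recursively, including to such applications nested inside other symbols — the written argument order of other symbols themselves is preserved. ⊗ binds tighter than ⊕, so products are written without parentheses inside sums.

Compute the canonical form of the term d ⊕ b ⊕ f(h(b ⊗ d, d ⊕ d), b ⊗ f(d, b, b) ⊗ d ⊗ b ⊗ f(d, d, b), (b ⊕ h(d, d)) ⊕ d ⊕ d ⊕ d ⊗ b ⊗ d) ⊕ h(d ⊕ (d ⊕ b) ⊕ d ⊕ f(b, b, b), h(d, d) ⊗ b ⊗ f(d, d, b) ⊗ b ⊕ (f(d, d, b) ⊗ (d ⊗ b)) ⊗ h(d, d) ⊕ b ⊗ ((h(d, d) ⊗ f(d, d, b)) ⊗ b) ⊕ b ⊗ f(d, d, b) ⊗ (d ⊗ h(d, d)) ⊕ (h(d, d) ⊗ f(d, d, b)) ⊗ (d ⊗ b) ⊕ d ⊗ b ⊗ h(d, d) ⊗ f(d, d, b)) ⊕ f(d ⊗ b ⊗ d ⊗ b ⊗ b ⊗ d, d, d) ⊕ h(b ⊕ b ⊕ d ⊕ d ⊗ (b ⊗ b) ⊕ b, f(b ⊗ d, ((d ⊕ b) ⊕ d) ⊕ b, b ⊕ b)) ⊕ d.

Answer: b ⊕ d ⊕ d ⊕ f(b ⊗ b ⊗ b ⊗ d ⊗ d ⊗ d, d, d) ⊕ f(h(b ⊗ d, d ⊕ d), b ⊗ b ⊗ d ⊗ f(d, b, b) ⊗ f(d, d, b), b ⊕ b ⊗ d ⊗ d ⊕ d ⊕ d ⊕ h(d, d)) ⊕ h(b ⊕ b ⊕ b ⊕ b ⊗ b ⊗ d ⊕ d, f(b ⊗ d, b ⊕ b ⊕ d ⊕ d, b ⊕ b)) ⊕ h(b ⊕ d ⊕ d ⊕ d ⊕ f(b, b, b), b ⊗ b ⊗ f(d, d, b) ⊗ h(d, d) ⊕ b ⊗ b ⊗ f(d, d, b) ⊗ h(d, d) ⊕ b ⊗ d ⊗ f(d, d, b) ⊗ h(d, d) ⊕ b ⊗ d ⊗ f(d, d, b) ⊗ h(d, d) ⊕ b ⊗ d ⊗ f(d, d, b) ⊗ h(d, d) ⊕ b ⊗ d ⊗ f(d, d, b) ⊗ h(d, d))

Derivation:
Merge nested applications:  d ⊕ b ⊕ f(h(b ⊗ d, d ⊕ d), b ⊗ b ⊗ d ⊗ f(d, b, b) ⊗ f(d, d, b), b ⊕ b ⊗ d ⊗ d ⊕ d ⊕ d ⊕ h(d, d)) ⊕ h(b ⊕ d ⊕ d ⊕ d ⊕ f(b, b, b), b ⊗ b ⊗ f(d, d, b) ⊗ h(d, d) ⊕ b ⊗ b ⊗ f(d, d, b) ⊗ h(d, d) ⊕ b ⊗ d ⊗ f(d, d, b) ⊗ h(d, d) ⊕ b ⊗ d ⊗ f(d, d, b) ⊗ h(d, d) ⊕ b ⊗ d ⊗ f(d, d, b) ⊗ h(d, d) ⊕ b ⊗ d ⊗ f(d, d, b) ⊗ h(d, d)) ⊕ f(b ⊗ b ⊗ b ⊗ d ⊗ d ⊗ d, d, d) ⊕ h(b ⊕ b ⊕ b ⊕ b ⊗ b ⊗ d ⊕ d, f(b ⊗ d, b ⊕ b ⊕ d ⊕ d, b ⊕ b)) ⊕ d
Order the arguments:  b ⊕ d ⊕ d ⊕ f(b ⊗ b ⊗ b ⊗ d ⊗ d ⊗ d, d, d) ⊕ f(h(b ⊗ d, d ⊕ d), b ⊗ b ⊗ d ⊗ f(d, b, b) ⊗ f(d, d, b), b ⊕ b ⊗ d ⊗ d ⊕ d ⊕ d ⊕ h(d, d)) ⊕ h(b ⊕ b ⊕ b ⊕ b ⊗ b ⊗ d ⊕ d, f(b ⊗ d, b ⊕ b ⊕ d ⊕ d, b ⊕ b)) ⊕ h(b ⊕ d ⊕ d ⊕ d ⊕ f(b, b, b), b ⊗ b ⊗ f(d, d, b) ⊗ h(d, d) ⊕ b ⊗ b ⊗ f(d, d, b) ⊗ h(d, d) ⊕ b ⊗ d ⊗ f(d, d, b) ⊗ h(d, d) ⊕ b ⊗ d ⊗ f(d, d, b) ⊗ h(d, d) ⊕ b ⊗ d ⊗ f(d, d, b) ⊗ h(d, d) ⊕ b ⊗ d ⊗ f(d, d, b) ⊗ h(d, d))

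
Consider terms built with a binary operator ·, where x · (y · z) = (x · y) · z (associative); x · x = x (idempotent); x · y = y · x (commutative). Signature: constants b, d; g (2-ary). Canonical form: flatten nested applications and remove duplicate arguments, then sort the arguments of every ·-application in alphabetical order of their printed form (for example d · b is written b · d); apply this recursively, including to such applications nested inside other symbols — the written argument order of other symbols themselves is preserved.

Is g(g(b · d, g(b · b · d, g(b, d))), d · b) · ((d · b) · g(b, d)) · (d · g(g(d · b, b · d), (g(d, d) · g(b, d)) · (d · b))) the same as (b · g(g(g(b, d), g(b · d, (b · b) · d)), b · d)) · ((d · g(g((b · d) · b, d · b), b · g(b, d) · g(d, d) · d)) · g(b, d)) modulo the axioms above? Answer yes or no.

Left:  g(g(b · d, g(b · b · d, g(b, d))), d · b) · ((d · b) · g(b, d)) · (d · g(g(d · b, b · d), (g(d, d) · g(b, d)) · (d · b)))
  Flatten:  g(g(b · d, g(b · b · d, g(b, d))), d · b) · d · b · g(b, d) · d · g(g(d · b, b · d), (g(d, d) · g(b, d)) · (d · b))
  Inside:  g(g(b · d, g(b · b · d, g(b, d))), d · b)  →  g(g(b · d, g(b · d, g(b, d))), b · d)
  Inside:  g(g(d · b, b · d), (g(d, d) · g(b, d)) · (d · b))  →  g(g(b · d, b · d), b · d · g(b, d) · g(d, d))
  Deduplicate:  drop duplicate d
  Order the arguments:  b · d · g(b, d) · g(g(b · d, b · d), b · d · g(b, d) · g(d, d)) · g(g(b · d, g(b · d, g(b, d))), b · d)
Right:  (b · g(g(g(b, d), g(b · d, (b · b) · d)), b · d)) · ((d · g(g((b · d) · b, d · b), b · g(b, d) · g(d, d) · d)) · g(b, d))
  Flatten:  b · g(g(g(b, d), g(b · d, (b · b) · d)), b · d) · d · g(g((b · d) · b, d · b), b · g(b, d) · g(d, d) · d) · g(b, d)
  Simplify inside:  g(g(g(b, d), g(b · d, (b · b) · d)), b · d)  →  g(g(g(b, d), g(b · d, b · d)), b · d)
  Canonicalize subterm:  g(g((b · d) · b, d · b), b · g(b, d) · g(d, d) · d)  →  g(g(b · d, b · d), b · d · g(b, d) · g(d, d))
  Order the arguments:  b · d · g(b, d) · g(g(b · d, b · d), b · d · g(b, d) · g(d, d)) · g(g(g(b, d), g(b · d, b · d)), b · d)

Answer: no — b · d · g(b, d) · g(g(b · d, b · d), b · d · g(b, d) · g(d, d)) · g(g(b · d, g(b · d, g(b, d))), b · d) vs b · d · g(b, d) · g(g(b · d, b · d), b · d · g(b, d) · g(d, d)) · g(g(g(b, d), g(b · d, b · d)), b · d)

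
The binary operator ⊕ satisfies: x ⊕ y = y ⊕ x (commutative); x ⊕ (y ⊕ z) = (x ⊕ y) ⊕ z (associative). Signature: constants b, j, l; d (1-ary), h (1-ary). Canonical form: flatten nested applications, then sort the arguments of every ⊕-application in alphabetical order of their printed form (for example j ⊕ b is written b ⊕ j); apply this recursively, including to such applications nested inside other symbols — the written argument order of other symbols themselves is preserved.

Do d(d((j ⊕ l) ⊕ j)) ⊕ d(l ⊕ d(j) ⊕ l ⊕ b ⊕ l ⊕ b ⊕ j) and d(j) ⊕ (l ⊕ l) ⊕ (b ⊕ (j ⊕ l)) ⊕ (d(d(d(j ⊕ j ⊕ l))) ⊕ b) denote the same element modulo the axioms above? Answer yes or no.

Left:  d(d((j ⊕ l) ⊕ j)) ⊕ d(l ⊕ d(j) ⊕ l ⊕ b ⊕ l ⊕ b ⊕ j)
  Inside:  d(d((j ⊕ l) ⊕ j))  →  d(d(j ⊕ j ⊕ l))
  Inside:  d(l ⊕ d(j) ⊕ l ⊕ b ⊕ l ⊕ b ⊕ j)  →  d(b ⊕ b ⊕ d(j) ⊕ j ⊕ l ⊕ l ⊕ l)
  Sort arguments:  d(b ⊕ b ⊕ d(j) ⊕ j ⊕ l ⊕ l ⊕ l) ⊕ d(d(j ⊕ j ⊕ l))
Right:  d(j) ⊕ (l ⊕ l) ⊕ (b ⊕ (j ⊕ l)) ⊕ (d(d(d(j ⊕ j ⊕ l))) ⊕ b)
  Flatten:  d(j) ⊕ l ⊕ l ⊕ b ⊕ j ⊕ l ⊕ d(d(d(j ⊕ j ⊕ l))) ⊕ b
  Order the arguments:  b ⊕ b ⊕ d(d(d(j ⊕ j ⊕ l))) ⊕ d(j) ⊕ j ⊕ l ⊕ l ⊕ l

Answer: no — d(b ⊕ b ⊕ d(j) ⊕ j ⊕ l ⊕ l ⊕ l) ⊕ d(d(j ⊕ j ⊕ l)) vs b ⊕ b ⊕ d(d(d(j ⊕ j ⊕ l))) ⊕ d(j) ⊕ j ⊕ l ⊕ l ⊕ l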